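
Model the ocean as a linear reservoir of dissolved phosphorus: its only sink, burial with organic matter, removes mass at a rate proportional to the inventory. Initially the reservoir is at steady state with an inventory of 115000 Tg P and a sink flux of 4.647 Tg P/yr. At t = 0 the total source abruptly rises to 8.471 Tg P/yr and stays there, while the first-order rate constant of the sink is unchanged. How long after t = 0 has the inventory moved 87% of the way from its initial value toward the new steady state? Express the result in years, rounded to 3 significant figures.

50500 yr

τ = M₀/F₀ = 115000/4.647 = 24750 yr.
The remaining gap fraction is e^(−t/τ); 87% covered ⇒ e^(−t/τ) = 0.130.
t = −τ ln(0.130) = 24750 × 2.040 = 50490 yr.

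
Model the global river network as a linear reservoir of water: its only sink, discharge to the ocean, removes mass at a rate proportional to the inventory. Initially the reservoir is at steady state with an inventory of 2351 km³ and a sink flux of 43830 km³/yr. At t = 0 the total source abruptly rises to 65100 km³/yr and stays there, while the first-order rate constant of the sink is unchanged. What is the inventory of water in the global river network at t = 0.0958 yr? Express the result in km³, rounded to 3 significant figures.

The sink rate constant is k = F₀/M₀ = 43830/2351 = 18.64 yr⁻¹.
Solving dM/dt = F₁ − kM with M(0) = M₀ gives M(t) = F₁/k + (M₀ − F₁/k)·e^(−kt).
F₁/k = 65100/18.64 = 3491.9 km³; kt = 18.64 × 0.0958 = 1.786, e^(−kt) = 0.1676.
M(0.0958) = 3491.9 + (2351 − 3491.9) × 0.1676 = 3491.9 − 191.2 = 3300.7 km³.

3300 km³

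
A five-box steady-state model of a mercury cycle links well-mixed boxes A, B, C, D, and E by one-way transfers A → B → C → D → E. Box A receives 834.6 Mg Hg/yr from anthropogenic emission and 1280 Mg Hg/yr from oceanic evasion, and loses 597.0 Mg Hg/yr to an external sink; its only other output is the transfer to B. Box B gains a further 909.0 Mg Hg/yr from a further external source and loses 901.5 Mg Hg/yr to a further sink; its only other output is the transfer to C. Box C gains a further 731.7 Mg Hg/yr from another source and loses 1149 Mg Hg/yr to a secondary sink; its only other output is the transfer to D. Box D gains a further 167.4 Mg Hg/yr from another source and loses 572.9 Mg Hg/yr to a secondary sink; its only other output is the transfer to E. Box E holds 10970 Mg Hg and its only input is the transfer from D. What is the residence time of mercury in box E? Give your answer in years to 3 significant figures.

15.6 yr

Box A: F(A→B) = (834.6 + 1280) − 597.0 = 1517.6 Mg Hg/yr.
Box B: F(B→C) = (1517.6 + 909.0) − 901.5 = 1525.1 Mg Hg/yr.
Box C: F(C→D) = (1525.1 + 731.7) − 1149 = 1107.8 Mg Hg/yr.
Box D: F(D→E) = (1107.8 + 167.4) − 572.9 = 702.30 Mg Hg/yr.
Box E throughput = its input = 702.30 Mg Hg/yr; τ = 10970 / 702.30 = 15.62 yr.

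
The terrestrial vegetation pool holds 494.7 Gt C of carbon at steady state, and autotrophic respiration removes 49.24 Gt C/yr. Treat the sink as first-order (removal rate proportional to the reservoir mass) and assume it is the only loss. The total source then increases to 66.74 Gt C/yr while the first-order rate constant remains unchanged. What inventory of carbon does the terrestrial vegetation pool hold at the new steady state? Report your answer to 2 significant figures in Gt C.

670 Gt C

Rate constant k = F/M = 49.24 / 494.7 = 0.09954 yr⁻¹.
At the new steady state, source = k·M_new ⇒ M_new = 66.74 / 0.09954 = 670.5 Gt C.
(Equivalently M_new = M × F_new/F_old = 494.7 × 66.74/49.24.)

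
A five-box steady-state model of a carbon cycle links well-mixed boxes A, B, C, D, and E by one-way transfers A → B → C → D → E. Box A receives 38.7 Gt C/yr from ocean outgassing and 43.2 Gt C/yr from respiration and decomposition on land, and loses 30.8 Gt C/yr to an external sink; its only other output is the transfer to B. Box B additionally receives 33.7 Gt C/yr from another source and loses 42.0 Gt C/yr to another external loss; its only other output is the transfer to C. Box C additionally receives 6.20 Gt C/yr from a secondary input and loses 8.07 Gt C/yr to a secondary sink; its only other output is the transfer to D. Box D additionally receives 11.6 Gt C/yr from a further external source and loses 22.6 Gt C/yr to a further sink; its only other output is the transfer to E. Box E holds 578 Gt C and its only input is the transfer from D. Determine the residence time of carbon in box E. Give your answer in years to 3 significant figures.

19.3 yr

Box A: F(A→B) = (38.7 + 43.2) − 30.8 = 51.100 Gt C/yr.
Box B: F(B→C) = (51.100 + 33.7) − 42.0 = 42.800 Gt C/yr.
Box C: F(C→D) = (42.800 + 6.20) − 8.07 = 40.930 Gt C/yr.
Box D: F(D→E) = (40.930 + 11.6) − 22.6 = 29.930 Gt C/yr.
Box E throughput = its input = 29.930 Gt C/yr; τ = 578 / 29.930 = 19.31 yr.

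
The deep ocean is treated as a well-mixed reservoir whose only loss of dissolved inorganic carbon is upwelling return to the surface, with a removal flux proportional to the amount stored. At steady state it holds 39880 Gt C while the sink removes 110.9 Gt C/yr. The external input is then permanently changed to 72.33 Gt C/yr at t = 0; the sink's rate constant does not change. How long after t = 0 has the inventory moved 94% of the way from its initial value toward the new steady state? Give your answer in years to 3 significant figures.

1010 yr

τ = M₀/F₀ = 39880/110.9 = 359.6 yr.
The remaining gap fraction is e^(−t/τ); 94% covered ⇒ e^(−t/τ) = 0.0600.
t = −τ ln(0.0600) = 359.6 × 2.813 = 1012 yr.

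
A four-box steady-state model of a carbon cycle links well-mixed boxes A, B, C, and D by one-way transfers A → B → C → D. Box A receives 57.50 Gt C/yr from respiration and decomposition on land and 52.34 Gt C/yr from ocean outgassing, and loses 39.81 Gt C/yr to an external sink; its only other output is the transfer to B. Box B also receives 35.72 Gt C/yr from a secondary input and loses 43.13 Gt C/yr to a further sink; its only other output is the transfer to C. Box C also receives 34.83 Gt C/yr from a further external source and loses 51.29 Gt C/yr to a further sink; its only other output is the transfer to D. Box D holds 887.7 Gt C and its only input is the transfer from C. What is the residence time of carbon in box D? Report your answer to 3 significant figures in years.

Box A: F(A→B) = (57.50 + 52.34) − 39.81 = 70.030 Gt C/yr.
Box B: F(B→C) = (70.030 + 35.72) − 43.13 = 62.620 Gt C/yr.
Box C: F(C→D) = (62.620 + 34.83) − 51.29 = 46.160 Gt C/yr.
Box D throughput = its input = 46.160 Gt C/yr; τ = 887.7 / 46.160 = 19.23 yr.

19.2 yr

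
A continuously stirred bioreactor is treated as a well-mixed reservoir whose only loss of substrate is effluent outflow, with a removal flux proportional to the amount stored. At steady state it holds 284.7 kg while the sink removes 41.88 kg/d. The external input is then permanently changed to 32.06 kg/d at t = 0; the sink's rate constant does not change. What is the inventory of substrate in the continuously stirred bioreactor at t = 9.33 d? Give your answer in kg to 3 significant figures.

The sink rate constant is k = F₀/M₀ = 41.88/284.7 = 0.1471 d⁻¹.
Solving dM/dt = F₁ − kM with M(0) = M₀ gives M(t) = F₁/k + (M₀ − F₁/k)·e^(−kt).
F₁/k = 32.06/0.1471 = 217.94 kg; kt = 0.1471 × 9.33 = 1.372, e^(−kt) = 0.2535.
M(9.33) = 217.94 + (284.7 − 217.94) × 0.2535 = 217.94 + 16.92 = 234.87 kg.

235 kg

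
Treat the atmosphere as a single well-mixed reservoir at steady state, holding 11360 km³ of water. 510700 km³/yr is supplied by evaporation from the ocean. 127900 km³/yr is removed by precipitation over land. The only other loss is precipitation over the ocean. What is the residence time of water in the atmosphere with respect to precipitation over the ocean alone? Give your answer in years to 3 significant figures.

0.0297 yr

At steady state ΣF_in = ΣF_out.
ΣF_in = 510700 km³/yr.
Precipitation over the ocean flux = ΣF_in − (127900) = 510700 − 127900 = 382800 km³/yr.
τ = M / F = 11360 / 382800 = 0.02968 yr.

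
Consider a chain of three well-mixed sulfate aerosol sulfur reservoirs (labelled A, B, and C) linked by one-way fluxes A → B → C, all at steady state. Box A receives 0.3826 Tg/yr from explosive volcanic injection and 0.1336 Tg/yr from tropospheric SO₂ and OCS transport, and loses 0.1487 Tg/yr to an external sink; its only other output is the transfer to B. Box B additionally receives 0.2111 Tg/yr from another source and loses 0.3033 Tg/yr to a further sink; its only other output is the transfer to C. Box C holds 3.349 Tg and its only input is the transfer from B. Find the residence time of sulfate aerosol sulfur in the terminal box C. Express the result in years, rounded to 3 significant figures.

12.2 yr

Box A: F(A→B) = (0.3826 + 0.1336) − 0.1487 = 0.36750 Tg/yr.
Box B: F(B→C) = (0.36750 + 0.2111) − 0.3033 = 0.27530 Tg/yr.
Box C throughput = its input = 0.27530 Tg/yr; τ = 3.349 / 0.27530 = 12.16 yr.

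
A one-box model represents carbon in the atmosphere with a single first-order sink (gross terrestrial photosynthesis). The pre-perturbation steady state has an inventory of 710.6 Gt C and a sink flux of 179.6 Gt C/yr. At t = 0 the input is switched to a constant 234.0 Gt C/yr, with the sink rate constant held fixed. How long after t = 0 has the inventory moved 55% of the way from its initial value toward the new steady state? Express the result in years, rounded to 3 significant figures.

3.16 yr

τ = M₀/F₀ = 710.6/179.6 = 3.957 yr.
The remaining gap fraction is e^(−t/τ); 55% covered ⇒ e^(−t/τ) = 0.450.
t = −τ ln(0.450) = 3.957 × 0.7985 = 3.159 yr.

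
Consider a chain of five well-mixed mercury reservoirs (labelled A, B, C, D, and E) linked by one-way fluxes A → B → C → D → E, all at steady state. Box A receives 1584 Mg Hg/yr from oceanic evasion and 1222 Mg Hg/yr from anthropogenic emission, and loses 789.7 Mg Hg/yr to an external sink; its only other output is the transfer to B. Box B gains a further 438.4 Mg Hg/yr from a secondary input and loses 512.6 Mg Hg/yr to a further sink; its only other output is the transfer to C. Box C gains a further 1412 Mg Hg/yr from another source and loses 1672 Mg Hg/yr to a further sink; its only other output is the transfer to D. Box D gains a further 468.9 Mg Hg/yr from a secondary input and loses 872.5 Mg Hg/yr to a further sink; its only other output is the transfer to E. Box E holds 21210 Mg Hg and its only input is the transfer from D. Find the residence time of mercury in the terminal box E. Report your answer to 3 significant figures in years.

Box A: F(A→B) = (1584 + 1222) − 789.7 = 2016.3 Mg Hg/yr.
Box B: F(B→C) = (2016.3 + 438.4) − 512.6 = 1942.1 Mg Hg/yr.
Box C: F(C→D) = (1942.1 + 1412) − 1672 = 1682.1 Mg Hg/yr.
Box D: F(D→E) = (1682.1 + 468.9) − 872.5 = 1278.5 Mg Hg/yr.
Box E throughput = its input = 1278.5 Mg Hg/yr; τ = 21210 / 1278.5 = 16.59 yr.

16.6 yr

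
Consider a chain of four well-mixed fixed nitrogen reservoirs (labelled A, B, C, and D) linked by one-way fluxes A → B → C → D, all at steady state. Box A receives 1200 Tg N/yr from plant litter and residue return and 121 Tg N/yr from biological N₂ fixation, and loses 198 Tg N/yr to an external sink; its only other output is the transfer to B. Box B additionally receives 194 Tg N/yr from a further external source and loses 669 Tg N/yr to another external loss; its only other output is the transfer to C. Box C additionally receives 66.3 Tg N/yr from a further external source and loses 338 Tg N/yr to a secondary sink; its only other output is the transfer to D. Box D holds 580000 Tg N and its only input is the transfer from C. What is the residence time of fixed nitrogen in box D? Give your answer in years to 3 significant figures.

Box A: F(A→B) = (1200 + 121) − 198 = 1123.0 Tg N/yr.
Box B: F(B→C) = (1123.0 + 194) − 669 = 648.00 Tg N/yr.
Box C: F(C→D) = (648.00 + 66.3) − 338 = 376.30 Tg N/yr.
Box D throughput = its input = 376.30 Tg N/yr; τ = 580000 / 376.30 = 1541 yr.

1540 yr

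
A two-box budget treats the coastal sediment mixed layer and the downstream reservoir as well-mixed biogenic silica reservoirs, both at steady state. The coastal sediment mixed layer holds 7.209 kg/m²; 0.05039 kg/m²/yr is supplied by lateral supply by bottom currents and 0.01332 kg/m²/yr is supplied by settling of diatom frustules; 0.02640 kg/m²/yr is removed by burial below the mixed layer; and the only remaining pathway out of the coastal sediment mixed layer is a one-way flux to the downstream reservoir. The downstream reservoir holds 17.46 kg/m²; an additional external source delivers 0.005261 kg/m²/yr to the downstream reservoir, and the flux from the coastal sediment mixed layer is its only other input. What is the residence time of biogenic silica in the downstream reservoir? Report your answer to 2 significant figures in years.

Balance the coastal sediment mixed layer: ΣF_in = 0.05039 + 0.01332 = 0.063710 kg/m²/yr.
Flux to the downstream reservoir = ΣF_in − (0.02640) = 0.037310 kg/m²/yr.
Total input to the downstream reservoir = 0.037310 + 0.005261 = 0.042571 kg/m²/yr; at steady state this equals its total output.
τ = M / F = 17.46 / 0.042571 = 410.1 yr.

410 yr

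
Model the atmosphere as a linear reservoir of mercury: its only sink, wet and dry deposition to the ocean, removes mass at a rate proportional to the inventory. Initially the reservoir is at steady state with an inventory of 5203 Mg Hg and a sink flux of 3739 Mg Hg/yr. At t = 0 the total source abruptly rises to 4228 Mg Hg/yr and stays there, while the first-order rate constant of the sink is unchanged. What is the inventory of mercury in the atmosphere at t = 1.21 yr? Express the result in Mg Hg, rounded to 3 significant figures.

Residence time τ = M₀/F₀ = 1.392 yr. The eventual steady state is M_∞ = M₀·(F₁/F₀) = 5203 × 4228/3739 = 5883.5 Mg Hg.
The anomaly ΔM(t) = M(t) − M_∞ decays as ΔM₀·e^(−t/τ) with ΔM₀ = 5203 − 5883.5 = −680.5 Mg Hg.
At t = 1.21 yr, e^(−t/τ) = e^(−0.8695) = 0.4191, so ΔM = −285.2 Mg Hg and M = 5883.5 − 285.2 = 5598.3 Mg Hg.

5600 Mg Hg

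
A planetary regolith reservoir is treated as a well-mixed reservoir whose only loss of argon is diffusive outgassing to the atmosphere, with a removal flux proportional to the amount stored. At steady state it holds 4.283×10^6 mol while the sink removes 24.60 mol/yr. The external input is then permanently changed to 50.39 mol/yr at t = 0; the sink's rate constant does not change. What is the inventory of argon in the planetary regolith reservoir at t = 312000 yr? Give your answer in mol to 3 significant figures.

τ = M₀/F₀ = 4.283×10^6/24.60 = 174100 yr; rate constant k = 1/τ.
New steady state M_∞ = F₁/k = F₁·τ = 50.39 × 174100 = 8.7732×10^6 mol.
M(t) = M_∞ + (M₀ − M_∞)·e^(−t/τ); t/τ = 312000/174100 = 1.792, so e^(−t/τ) = 0.1666.
M(t) = 8.7732×10^6 − 4.490×10^6 × 0.1666 = 8.0250×10^6 mol.

8.03×10^6 mol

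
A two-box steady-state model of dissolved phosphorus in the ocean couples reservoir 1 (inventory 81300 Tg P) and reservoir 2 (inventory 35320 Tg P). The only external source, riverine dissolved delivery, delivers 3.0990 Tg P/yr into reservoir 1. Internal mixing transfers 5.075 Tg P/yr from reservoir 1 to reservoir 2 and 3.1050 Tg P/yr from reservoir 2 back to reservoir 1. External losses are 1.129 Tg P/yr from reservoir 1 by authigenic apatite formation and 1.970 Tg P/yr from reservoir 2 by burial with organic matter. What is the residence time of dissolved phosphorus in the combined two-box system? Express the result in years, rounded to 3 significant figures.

Treat the two boxes together as one reservoir: the mixing fluxes between them are internal recycling, so τ = ΣM / Σ(external losses).
M_total = 81300 + 35320 = 116620 Tg P.
ΣF_external_out = 1.129 + 1.970 = 3.0990 Tg P/yr.
τ = M_total / ΣF_ext = 116620 / 3.0990 = 37630 yr.

37600 yr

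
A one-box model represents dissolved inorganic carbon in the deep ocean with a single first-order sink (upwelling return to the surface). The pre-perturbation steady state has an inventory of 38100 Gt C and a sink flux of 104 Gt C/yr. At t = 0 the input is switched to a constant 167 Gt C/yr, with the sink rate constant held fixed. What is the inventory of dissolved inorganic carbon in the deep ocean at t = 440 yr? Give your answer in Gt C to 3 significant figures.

Residence time τ = M₀/F₀ = 366.3 yr. The eventual steady state is M_∞ = M₀·(F₁/F₀) = 38100 × 167/104 = 61180 Gt C.
The anomaly ΔM(t) = M(t) − M_∞ decays as ΔM₀·e^(−t/τ) with ΔM₀ = 38100 − 61180 = −23080 Gt C.
At t = 440 yr, e^(−t/τ) = e^(−1.201) = 0.3009, so ΔM = −6944 Gt C and M = 61180 − 6944 = 54236 Gt C.

54200 Gt C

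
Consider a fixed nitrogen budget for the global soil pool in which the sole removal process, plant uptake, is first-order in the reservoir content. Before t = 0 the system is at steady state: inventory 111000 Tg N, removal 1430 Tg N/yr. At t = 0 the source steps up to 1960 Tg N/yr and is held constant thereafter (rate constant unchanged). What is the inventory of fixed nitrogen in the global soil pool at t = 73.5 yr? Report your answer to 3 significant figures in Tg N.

136000 Tg N

τ = M₀/F₀ = 111000/1430 = 77.62 yr; rate constant k = 1/τ.
New steady state M_∞ = F₁/k = F₁·τ = 1960 × 77.62 = 152140 Tg N.
M(t) = M_∞ + (M₀ − M_∞)·e^(−t/τ); t/τ = 73.5/77.62 = 0.9469, so e^(−t/τ) = 0.3879.
M(t) = 152140 − 41140 × 0.3879 = 136180 Tg N.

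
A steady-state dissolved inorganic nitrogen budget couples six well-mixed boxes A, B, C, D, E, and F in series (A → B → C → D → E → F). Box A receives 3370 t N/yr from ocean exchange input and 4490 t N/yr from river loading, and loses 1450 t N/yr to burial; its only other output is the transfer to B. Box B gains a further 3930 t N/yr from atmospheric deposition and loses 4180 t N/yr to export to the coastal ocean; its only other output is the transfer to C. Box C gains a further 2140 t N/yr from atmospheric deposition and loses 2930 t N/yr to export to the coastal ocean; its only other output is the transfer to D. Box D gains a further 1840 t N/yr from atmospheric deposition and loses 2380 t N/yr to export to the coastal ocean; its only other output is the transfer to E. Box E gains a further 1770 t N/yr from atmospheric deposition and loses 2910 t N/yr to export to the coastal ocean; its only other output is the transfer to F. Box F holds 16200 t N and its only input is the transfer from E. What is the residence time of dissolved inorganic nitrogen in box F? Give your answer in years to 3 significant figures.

Box A: F(A→B) = (3370 + 4490) − 1450 = 6410.0 t N/yr.
Box B: F(B→C) = (6410.0 + 3930) − 4180 = 6160.0 t N/yr.
Box C: F(C→D) = (6160.0 + 2140) − 2930 = 5370.0 t N/yr.
Box D: F(D→E) = (5370.0 + 1840) − 2380 = 4830.0 t N/yr.
Box E: F(E→F) = (4830.0 + 1770) − 2910 = 3690.0 t N/yr.
Box F throughput = its input = 3690.0 t N/yr; τ = 16200 / 3690.0 = 4.390 yr.

4.39 yr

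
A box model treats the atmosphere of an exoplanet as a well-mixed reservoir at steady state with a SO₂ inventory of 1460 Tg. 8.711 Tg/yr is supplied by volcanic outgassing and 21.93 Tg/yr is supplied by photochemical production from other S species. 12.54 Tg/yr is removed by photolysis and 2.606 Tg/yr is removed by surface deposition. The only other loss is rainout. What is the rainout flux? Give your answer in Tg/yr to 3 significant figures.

At steady state ΣF_in = ΣF_out.
ΣF_in = 8.711 + 21.93 = 30.641 Tg/yr.
Rainout flux = ΣF_in − (12.54 + 2.606) = 30.641 − 15.15 = 15.49 Tg/yr.

15.5 Tg/yr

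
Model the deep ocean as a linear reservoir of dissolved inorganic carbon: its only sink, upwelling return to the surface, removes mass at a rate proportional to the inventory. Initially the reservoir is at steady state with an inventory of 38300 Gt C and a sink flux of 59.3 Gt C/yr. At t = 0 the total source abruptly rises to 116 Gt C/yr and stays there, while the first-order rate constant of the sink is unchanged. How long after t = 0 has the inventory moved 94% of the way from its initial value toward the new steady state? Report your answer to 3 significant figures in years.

τ = M₀/F₀ = 38300/59.3 = 645.9 yr.
The remaining gap fraction is e^(−t/τ); 94% covered ⇒ e^(−t/τ) = 0.0600.
t = −τ ln(0.0600) = 645.9 × 2.813 = 1817 yr.

1820 yr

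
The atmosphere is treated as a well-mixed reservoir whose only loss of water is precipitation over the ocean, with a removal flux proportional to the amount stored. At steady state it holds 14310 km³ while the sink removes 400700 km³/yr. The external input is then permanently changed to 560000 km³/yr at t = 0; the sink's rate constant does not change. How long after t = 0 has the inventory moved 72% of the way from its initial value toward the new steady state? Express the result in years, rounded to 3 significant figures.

τ = M₀/F₀ = 14310/400700 = 0.03571 yr.
The remaining gap fraction is e^(−t/τ); 72% covered ⇒ e^(−t/τ) = 0.280.
t = −τ ln(0.280) = 0.03571 × 1.273 = 0.04546 yr.

0.0455 yr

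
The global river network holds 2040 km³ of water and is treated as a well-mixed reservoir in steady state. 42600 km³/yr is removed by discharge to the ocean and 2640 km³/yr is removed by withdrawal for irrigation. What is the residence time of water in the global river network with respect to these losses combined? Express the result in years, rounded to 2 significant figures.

0.045 yr

Total removal = 42600 + 2640 = 45240 km³/yr.
τ = M / ΣF_out = 2040 / 45240 = 0.04509 yr.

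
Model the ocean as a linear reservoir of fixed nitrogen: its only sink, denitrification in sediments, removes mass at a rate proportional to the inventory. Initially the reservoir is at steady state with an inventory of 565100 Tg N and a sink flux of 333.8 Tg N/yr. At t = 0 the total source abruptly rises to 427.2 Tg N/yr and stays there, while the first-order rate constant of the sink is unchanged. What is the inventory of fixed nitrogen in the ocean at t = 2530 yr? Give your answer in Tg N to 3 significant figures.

Residence time τ = M₀/F₀ = 1693 yr. The eventual steady state is M_∞ = M₀·(F₁/F₀) = 565100 × 427.2/333.8 = 723220 Tg N.
The anomaly ΔM(t) = M(t) − M_∞ decays as ΔM₀·e^(−t/τ) with ΔM₀ = 565100 − 723220 = −158100 Tg N.
At t = 2530 yr, e^(−t/τ) = e^(−1.494) = 0.2244, so ΔM = −35480 Tg N and M = 723220 − 35480 = 687740 Tg N.

688000 Tg N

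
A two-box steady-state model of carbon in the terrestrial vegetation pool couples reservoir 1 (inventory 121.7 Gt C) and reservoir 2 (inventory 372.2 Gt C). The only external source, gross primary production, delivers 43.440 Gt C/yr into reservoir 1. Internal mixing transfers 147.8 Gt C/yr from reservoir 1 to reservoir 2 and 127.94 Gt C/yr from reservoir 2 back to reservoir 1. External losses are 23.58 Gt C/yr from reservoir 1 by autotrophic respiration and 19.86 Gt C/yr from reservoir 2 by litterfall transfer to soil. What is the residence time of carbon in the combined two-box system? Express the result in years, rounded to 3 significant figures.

11.4 yr

Treat the two boxes together as one reservoir: the mixing fluxes between them are internal recycling, so τ = ΣM / Σ(external losses).
M_total = 121.7 + 372.2 = 493.90 Gt C.
ΣF_external_out = 23.58 + 19.86 = 43.440 Gt C/yr.
τ = M_total / ΣF_ext = 493.90 / 43.440 = 11.37 yr.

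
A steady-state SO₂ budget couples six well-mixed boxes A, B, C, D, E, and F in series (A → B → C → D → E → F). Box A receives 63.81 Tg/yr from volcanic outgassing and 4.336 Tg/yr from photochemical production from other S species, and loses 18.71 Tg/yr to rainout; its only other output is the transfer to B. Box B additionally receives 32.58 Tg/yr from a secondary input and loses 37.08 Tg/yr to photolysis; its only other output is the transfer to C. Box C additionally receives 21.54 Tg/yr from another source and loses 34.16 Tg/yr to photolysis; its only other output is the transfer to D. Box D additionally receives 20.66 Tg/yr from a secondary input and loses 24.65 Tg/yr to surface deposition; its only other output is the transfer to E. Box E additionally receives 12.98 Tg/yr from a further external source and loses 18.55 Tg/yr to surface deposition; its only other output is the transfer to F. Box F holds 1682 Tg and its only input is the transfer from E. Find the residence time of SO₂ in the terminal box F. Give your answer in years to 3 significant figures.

73.9 yr

Box A: F(A→B) = (63.81 + 4.336) − 18.71 = 49.436 Tg/yr.
Box B: F(B→C) = (49.436 + 32.58) − 37.08 = 44.936 Tg/yr.
Box C: F(C→D) = (44.936 + 21.54) − 34.16 = 32.316 Tg/yr.
Box D: F(D→E) = (32.316 + 20.66) − 24.65 = 28.326 Tg/yr.
Box E: F(E→F) = (28.326 + 12.98) − 18.55 = 22.756 Tg/yr.
Box F throughput = its input = 22.756 Tg/yr; τ = 1682 / 22.756 = 73.91 yr.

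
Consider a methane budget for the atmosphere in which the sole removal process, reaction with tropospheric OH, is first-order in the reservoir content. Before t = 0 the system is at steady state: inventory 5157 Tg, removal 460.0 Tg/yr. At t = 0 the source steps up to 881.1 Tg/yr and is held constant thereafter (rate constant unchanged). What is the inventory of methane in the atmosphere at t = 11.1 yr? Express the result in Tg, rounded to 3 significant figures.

8120 Tg

τ = M₀/F₀ = 5157/460.0 = 11.21 yr; rate constant k = 1/τ.
New steady state M_∞ = F₁/k = F₁·τ = 881.1 × 11.21 = 9877.9 Tg.
M(t) = M_∞ + (M₀ − M_∞)·e^(−t/τ); t/τ = 11.1/11.21 = 0.9901, so e^(−t/τ) = 0.3715.
M(t) = 9877.9 − 4721 × 0.3715 = 8123.9 Tg.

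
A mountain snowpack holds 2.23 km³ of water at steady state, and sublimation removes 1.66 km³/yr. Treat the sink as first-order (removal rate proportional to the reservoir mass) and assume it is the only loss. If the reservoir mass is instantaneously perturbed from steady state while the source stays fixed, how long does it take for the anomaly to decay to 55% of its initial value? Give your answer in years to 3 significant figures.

0.803 yr

For a linear reservoir the anomaly decays as exp(−t/τ) with τ = M/F = 2.23/1.66 = 1.343 yr.
exp(−t/τ) = 0.55 ⇒ t = −τ ln(0.55) = 1.343 × 0.5978 = 0.8031 yr.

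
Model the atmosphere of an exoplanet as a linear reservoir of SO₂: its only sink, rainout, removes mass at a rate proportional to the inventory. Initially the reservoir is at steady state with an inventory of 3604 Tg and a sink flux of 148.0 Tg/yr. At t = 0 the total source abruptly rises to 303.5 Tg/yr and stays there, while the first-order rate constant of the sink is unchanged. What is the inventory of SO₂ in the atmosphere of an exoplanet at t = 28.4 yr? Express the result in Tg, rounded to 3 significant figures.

The sink rate constant is k = F₀/M₀ = 148.0/3604 = 0.04107 yr⁻¹.
Solving dM/dt = F₁ − kM with M(0) = M₀ gives M(t) = F₁/k + (M₀ − F₁/k)·e^(−kt).
F₁/k = 303.5/0.04107 = 7390.6 Tg; kt = 0.04107 × 28.4 = 1.166, e^(−kt) = 0.3115.
M(28.4) = 7390.6 + (3604 − 7390.6) × 0.3115 = 7390.6 − 1180 = 6211.0 Tg.

6210 Tg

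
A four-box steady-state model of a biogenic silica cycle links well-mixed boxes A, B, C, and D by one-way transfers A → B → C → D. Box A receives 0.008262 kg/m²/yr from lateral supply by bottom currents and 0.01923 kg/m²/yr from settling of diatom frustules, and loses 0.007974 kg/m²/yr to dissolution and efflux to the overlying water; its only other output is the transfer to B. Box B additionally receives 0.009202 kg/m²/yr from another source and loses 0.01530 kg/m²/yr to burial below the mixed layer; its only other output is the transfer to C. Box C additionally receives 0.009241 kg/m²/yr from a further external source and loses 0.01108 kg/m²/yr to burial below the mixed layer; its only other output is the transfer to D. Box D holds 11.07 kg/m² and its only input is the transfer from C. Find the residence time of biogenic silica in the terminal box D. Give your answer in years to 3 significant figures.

956 yr

Box A: F(A→B) = (0.008262 + 0.01923) − 0.007974 = 0.019518 kg/m²/yr.
Box B: F(B→C) = (0.019518 + 0.009202) − 0.01530 = 0.013420 kg/m²/yr.
Box C: F(C→D) = (0.013420 + 0.009241) − 0.01108 = 0.011581 kg/m²/yr.
Box D throughput = its input = 0.011581 kg/m²/yr; τ = 11.07 / 0.011581 = 955.9 yr.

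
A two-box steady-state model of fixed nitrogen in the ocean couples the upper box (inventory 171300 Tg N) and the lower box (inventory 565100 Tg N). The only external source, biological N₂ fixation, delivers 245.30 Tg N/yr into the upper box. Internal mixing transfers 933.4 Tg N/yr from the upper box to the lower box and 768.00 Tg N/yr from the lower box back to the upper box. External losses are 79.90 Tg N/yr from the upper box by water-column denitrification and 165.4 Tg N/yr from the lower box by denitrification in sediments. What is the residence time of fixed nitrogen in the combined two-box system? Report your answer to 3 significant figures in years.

Residence time in the combined system uses the total inventory and the total *external* removal — internal exchanges between the two boxes cancel.
M_total = 171300 + 565100 = 736400 Tg N.
ΣF_external_out = 79.90 + 165.4 = 245.30 Tg N/yr.
τ = M_total / ΣF_ext = 736400 / 245.30 = 3002 yr.

3000 yr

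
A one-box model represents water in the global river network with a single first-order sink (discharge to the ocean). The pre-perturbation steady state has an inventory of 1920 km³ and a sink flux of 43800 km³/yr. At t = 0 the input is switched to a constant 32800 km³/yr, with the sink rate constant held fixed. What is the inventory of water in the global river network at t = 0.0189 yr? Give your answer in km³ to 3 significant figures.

1750 km³

Residence time τ = M₀/F₀ = 0.04384 yr. The eventual steady state is M_∞ = M₀·(F₁/F₀) = 1920 × 32800/43800 = 1437.8 km³.
The anomaly ΔM(t) = M(t) − M_∞ decays as ΔM₀·e^(−t/τ) with ΔM₀ = 1920 − 1437.8 = 482.2 km³.
At t = 0.0189 yr, e^(−t/τ) = e^(−0.4312) = 0.6498, so ΔM = 313.3 km³ and M = 1437.8 + 313.3 = 1751.1 km³.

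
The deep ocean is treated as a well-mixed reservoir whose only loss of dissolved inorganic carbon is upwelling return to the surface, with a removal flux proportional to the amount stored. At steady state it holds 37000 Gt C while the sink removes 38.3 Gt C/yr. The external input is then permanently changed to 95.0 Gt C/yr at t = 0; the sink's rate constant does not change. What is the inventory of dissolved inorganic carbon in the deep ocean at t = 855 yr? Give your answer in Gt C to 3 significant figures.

69200 Gt C

τ = M₀/F₀ = 37000/38.3 = 966.1 yr; rate constant k = 1/τ.
New steady state M_∞ = F₁/k = F₁·τ = 95.0 × 966.1 = 91775 Gt C.
M(t) = M_∞ + (M₀ − M_∞)·e^(−t/τ); t/τ = 855/966.1 = 0.8850, so e^(−t/τ) = 0.4127.
M(t) = 91775 − 54780 × 0.4127 = 69170 Gt C.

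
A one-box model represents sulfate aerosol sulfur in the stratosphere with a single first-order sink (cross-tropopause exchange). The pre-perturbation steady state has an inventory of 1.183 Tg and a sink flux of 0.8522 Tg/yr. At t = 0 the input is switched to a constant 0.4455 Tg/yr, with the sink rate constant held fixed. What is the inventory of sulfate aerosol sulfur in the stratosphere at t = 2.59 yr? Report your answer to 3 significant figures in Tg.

0.706 Tg

Residence time τ = M₀/F₀ = 1.388 yr. The eventual steady state is M_∞ = M₀·(F₁/F₀) = 1.183 × 0.4455/0.8522 = 0.61843 Tg.
The anomaly ΔM(t) = M(t) − M_∞ decays as ΔM₀·e^(−t/τ) with ΔM₀ = 1.183 − 0.61843 = 0.5646 Tg.
At t = 2.59 yr, e^(−t/τ) = e^(−1.866) = 0.1548, so ΔM = 0.08738 Tg and M = 0.61843 + 0.08738 = 0.70581 Tg.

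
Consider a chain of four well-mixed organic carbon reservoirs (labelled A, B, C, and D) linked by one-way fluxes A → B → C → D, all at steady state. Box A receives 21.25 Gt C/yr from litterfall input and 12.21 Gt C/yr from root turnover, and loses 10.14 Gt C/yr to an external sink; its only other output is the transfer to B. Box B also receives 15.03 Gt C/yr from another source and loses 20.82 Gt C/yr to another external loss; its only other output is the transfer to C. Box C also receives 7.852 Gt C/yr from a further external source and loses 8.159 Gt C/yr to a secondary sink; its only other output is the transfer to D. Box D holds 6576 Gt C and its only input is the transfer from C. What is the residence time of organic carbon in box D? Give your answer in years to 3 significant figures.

382 yr

Box A: F(A→B) = (21.25 + 12.21) − 10.14 = 23.320 Gt C/yr.
Box B: F(B→C) = (23.320 + 15.03) − 20.82 = 17.530 Gt C/yr.
Box C: F(C→D) = (17.530 + 7.852) − 8.159 = 17.223 Gt C/yr.
Box D throughput = its input = 17.223 Gt C/yr; τ = 6576 / 17.223 = 381.8 yr.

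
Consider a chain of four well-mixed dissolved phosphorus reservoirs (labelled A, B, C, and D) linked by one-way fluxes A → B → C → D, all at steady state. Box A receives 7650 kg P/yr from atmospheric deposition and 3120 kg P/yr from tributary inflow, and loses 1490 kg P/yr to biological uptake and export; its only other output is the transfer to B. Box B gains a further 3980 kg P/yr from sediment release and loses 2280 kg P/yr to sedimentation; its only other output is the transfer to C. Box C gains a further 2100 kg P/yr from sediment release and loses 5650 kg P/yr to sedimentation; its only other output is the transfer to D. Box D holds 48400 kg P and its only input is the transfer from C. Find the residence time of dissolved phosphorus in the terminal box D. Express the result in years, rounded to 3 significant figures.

6.51 yr

Box A: F(A→B) = (7650 + 3120) − 1490 = 9280.0 kg P/yr.
Box B: F(B→C) = (9280.0 + 3980) − 2280 = 10980 kg P/yr.
Box C: F(C→D) = (10980 + 2100) − 5650 = 7430.0 kg P/yr.
Box D throughput = its input = 7430.0 kg P/yr; τ = 48400 / 7430.0 = 6.514 yr.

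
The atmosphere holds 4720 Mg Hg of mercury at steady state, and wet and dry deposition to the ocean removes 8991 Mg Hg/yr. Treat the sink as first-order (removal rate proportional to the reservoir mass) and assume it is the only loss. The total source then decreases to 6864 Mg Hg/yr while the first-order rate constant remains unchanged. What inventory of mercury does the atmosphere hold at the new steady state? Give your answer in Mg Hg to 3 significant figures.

3600 Mg Hg

Rate constant k = F/M = 8991 / 4720 = 1.905 yr⁻¹.
At the new steady state, source = k·M_new ⇒ M_new = 6864 / 1.905 = 3603 Mg Hg.
(Equivalently M_new = M × F_new/F_old = 4720 × 6864/8991.)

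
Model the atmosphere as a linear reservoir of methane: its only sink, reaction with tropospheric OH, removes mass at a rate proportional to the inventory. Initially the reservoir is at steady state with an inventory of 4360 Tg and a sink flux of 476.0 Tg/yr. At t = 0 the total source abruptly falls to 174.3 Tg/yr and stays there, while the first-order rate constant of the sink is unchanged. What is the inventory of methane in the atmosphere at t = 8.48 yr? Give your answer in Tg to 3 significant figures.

2690 Tg

Residence time τ = M₀/F₀ = 9.160 yr. The eventual steady state is M_∞ = M₀·(F₁/F₀) = 4360 × 174.3/476.0 = 1596.5 Tg.
The anomaly ΔM(t) = M(t) − M_∞ decays as ΔM₀·e^(−t/τ) with ΔM₀ = 4360 − 1596.5 = 2763 Tg.
At t = 8.48 yr, e^(−t/τ) = e^(−0.9258) = 0.3962, so ΔM = 1095 Tg and M = 1596.5 + 1095 = 2691.5 Tg.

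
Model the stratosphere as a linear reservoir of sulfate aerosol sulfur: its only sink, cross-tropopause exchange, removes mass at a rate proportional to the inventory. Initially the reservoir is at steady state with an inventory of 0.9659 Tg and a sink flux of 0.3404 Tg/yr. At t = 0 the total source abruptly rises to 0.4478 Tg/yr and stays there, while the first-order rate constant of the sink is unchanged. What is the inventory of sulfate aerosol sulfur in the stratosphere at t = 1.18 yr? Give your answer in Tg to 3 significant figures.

Residence time τ = M₀/F₀ = 2.838 yr. The eventual steady state is M_∞ = M₀·(F₁/F₀) = 0.9659 × 0.4478/0.3404 = 1.2707 Tg.
The anomaly ΔM(t) = M(t) − M_∞ decays as ΔM₀·e^(−t/τ) with ΔM₀ = 0.9659 − 1.2707 = −0.3048 Tg.
At t = 1.18 yr, e^(−t/τ) = e^(−0.4159) = 0.6598, so ΔM = −0.2011 Tg and M = 1.2707 − 0.2011 = 1.0696 Tg.

1.07 Tg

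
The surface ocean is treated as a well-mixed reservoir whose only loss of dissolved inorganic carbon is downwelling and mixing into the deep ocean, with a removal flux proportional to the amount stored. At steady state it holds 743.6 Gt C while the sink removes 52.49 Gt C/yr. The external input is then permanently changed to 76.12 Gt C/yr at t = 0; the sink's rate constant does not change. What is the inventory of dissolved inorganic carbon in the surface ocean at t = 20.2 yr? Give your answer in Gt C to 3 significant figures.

998 Gt C

Residence time τ = M₀/F₀ = 14.17 yr. The eventual steady state is M_∞ = M₀·(F₁/F₀) = 743.6 × 76.12/52.49 = 1078.4 Gt C.
The anomaly ΔM(t) = M(t) − M_∞ decays as ΔM₀·e^(−t/τ) with ΔM₀ = 743.6 − 1078.4 = −334.8 Gt C.
At t = 20.2 yr, e^(−t/τ) = e^(−1.426) = 0.2403, so ΔM = −80.44 Gt C and M = 1078.4 − 80.44 = 997.92 Gt C.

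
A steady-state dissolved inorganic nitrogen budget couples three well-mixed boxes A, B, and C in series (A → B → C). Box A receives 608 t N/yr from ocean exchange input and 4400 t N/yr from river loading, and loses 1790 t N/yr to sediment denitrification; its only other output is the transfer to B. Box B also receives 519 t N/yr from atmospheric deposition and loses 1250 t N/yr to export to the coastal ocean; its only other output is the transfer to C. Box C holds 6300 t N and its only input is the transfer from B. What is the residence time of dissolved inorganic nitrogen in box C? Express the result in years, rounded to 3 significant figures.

Box A: F(A→B) = (608 + 4400) − 1790 = 3218.0 t N/yr.
Box B: F(B→C) = (3218.0 + 519) − 1250 = 2487.0 t N/yr.
Box C throughput = its input = 2487.0 t N/yr; τ = 6300 / 2487.0 = 2.533 yr.

2.53 yr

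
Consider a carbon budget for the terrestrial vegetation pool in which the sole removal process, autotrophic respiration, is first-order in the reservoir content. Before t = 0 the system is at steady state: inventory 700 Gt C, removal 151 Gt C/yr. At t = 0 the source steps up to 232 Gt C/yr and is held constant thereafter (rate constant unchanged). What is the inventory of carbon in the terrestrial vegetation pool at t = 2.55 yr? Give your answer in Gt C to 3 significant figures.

859 Gt C

Residence time τ = M₀/F₀ = 4.636 yr. The eventual steady state is M_∞ = M₀·(F₁/F₀) = 700 × 232/151 = 1075.5 Gt C.
The anomaly ΔM(t) = M(t) − M_∞ decays as ΔM₀·e^(−t/τ) with ΔM₀ = 700 − 1075.5 = −375.5 Gt C.
At t = 2.55 yr, e^(−t/τ) = e^(−0.5501) = 0.5769, so ΔM = −216.6 Gt C and M = 1075.5 − 216.6 = 858.87 Gt C.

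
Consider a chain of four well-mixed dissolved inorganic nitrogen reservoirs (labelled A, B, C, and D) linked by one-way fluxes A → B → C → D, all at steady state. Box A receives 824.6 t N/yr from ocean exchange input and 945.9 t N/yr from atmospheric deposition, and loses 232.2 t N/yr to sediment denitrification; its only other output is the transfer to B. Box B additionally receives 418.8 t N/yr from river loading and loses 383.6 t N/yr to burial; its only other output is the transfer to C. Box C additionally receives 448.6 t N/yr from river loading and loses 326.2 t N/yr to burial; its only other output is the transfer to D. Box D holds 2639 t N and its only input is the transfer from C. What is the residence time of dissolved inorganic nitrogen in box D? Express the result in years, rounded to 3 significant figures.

1.56 yr

Box A: F(A→B) = (824.6 + 945.9) − 232.2 = 1538.3 t N/yr.
Box B: F(B→C) = (1538.3 + 418.8) − 383.6 = 1573.5 t N/yr.
Box C: F(C→D) = (1573.5 + 448.6) − 326.2 = 1695.9 t N/yr.
Box D throughput = its input = 1695.9 t N/yr; τ = 2639 / 1695.9 = 1.556 yr.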